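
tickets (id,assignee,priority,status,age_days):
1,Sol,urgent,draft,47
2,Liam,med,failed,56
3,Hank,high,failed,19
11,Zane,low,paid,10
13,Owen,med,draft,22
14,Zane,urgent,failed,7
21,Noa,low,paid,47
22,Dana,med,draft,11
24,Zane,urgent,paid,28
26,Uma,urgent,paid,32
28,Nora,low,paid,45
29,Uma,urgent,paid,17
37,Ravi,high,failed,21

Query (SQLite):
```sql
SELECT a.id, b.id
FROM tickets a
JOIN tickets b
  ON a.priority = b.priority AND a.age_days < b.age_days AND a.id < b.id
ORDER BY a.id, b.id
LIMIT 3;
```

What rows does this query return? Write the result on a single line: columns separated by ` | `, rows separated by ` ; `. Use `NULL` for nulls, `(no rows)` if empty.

3 | 37 ; 11 | 21 ; 11 | 28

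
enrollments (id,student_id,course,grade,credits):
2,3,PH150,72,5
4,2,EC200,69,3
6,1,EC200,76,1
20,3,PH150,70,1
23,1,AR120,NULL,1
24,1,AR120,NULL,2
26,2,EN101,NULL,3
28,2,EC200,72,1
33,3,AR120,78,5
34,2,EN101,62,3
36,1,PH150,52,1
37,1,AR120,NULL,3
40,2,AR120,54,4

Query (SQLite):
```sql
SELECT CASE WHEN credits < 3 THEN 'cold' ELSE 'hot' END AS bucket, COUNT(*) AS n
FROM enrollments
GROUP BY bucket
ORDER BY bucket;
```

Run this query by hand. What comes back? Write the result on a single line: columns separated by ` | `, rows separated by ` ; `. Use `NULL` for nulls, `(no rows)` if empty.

Bucket rows by credits < 3 → 'cold' else 'hot'; count each bucket.

cold | 6 ; hot | 7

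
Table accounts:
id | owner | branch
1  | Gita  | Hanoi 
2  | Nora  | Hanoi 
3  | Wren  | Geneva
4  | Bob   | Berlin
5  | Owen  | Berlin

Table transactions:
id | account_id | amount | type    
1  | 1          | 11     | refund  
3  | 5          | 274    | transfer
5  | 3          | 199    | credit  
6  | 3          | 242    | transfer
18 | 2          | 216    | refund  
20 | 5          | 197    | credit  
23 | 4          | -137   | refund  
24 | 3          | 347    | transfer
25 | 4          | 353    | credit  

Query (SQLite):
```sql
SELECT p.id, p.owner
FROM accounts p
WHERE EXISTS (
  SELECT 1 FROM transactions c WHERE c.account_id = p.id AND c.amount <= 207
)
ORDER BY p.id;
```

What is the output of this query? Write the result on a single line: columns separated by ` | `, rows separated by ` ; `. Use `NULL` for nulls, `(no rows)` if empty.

1 | Gita ; 3 | Wren ; 4 | Bob ; 5 | Owen

For each accounts row, check whether any transactions with matching account_id has amount <= 207.
Keep rows where that is true.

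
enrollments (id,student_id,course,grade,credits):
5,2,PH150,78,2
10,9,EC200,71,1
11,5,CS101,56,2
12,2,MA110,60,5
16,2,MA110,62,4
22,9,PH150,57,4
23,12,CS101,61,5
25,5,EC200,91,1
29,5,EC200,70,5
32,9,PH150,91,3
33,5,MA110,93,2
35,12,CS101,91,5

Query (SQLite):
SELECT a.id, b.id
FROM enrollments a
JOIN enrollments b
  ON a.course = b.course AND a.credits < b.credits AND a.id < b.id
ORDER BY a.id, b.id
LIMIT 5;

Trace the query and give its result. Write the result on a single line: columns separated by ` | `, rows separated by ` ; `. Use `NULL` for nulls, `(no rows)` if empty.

Pairs (a,b) with same course, a.credits < b.credits, a.id < b.id.
course groups: CS101:{11,23,35} EC200:{10,25,29} MA110:{12,16,33} PH150:{5,22,32}
Ordered by (a.id, b.id); first 5.

5 | 22 ; 5 | 32 ; 10 | 29 ; 11 | 23 ; 11 | 35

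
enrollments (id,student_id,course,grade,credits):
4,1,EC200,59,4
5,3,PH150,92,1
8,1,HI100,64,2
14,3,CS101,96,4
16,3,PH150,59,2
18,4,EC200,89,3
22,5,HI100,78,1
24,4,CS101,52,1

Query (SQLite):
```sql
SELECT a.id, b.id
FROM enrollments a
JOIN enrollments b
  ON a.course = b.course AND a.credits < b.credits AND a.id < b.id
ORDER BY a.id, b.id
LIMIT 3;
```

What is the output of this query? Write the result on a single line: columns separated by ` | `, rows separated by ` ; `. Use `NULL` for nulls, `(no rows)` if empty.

Pairs (a,b) with same course, a.credits < b.credits, a.id < b.id.
course groups: CS101:{14,24} EC200:{4,18} HI100:{8,22} PH150:{5,16}
Ordered by (a.id, b.id); first 3.

5 | 16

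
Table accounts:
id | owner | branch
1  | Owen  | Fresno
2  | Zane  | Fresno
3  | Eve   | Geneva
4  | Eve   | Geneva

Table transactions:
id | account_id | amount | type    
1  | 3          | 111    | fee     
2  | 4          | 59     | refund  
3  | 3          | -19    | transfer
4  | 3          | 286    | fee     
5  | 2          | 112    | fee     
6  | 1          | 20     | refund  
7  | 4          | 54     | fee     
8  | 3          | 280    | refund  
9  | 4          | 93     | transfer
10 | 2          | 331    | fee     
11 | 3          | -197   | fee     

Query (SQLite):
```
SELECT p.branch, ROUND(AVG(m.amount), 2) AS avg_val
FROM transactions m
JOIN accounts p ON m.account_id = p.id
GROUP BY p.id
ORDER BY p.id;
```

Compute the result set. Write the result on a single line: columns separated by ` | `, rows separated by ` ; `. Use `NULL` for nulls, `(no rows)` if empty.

Join each transactions row to its accounts via account_id.
Group joined rows by accounts.id; compute ROUND(AVG(m.amount), 2) per group.
  1: ids {6} → ROUND(AVG(m.amount), 2)=20
  2: ids {5, 10} → ROUND(AVG(m.amount), 2)=221.5
  3: ids {1, 3, 4, 8, 11} → ROUND(AVG(m.amount), 2)=92.2
  4: ids {2, 7, 9} → ROUND(AVG(m.amount), 2)=68.67

Fresno | 20 ; Fresno | 221.5 ; Geneva | 92.2 ; Geneva | 68.67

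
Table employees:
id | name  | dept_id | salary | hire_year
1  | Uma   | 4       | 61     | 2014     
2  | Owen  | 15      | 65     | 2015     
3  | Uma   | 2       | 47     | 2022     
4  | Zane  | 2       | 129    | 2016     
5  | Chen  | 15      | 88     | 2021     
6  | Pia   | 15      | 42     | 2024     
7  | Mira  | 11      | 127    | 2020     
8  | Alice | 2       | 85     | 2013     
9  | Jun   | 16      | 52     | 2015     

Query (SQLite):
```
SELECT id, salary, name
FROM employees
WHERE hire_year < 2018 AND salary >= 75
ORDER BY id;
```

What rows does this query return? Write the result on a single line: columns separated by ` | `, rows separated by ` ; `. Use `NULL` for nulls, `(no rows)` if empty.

hire_year < 2018: ids {1, 2, 4, 8, 9}
salary >= 75: ids {4, 5, 7, 8}
Combine with AND.

4 | 129 | Zane ; 8 | 85 | Alice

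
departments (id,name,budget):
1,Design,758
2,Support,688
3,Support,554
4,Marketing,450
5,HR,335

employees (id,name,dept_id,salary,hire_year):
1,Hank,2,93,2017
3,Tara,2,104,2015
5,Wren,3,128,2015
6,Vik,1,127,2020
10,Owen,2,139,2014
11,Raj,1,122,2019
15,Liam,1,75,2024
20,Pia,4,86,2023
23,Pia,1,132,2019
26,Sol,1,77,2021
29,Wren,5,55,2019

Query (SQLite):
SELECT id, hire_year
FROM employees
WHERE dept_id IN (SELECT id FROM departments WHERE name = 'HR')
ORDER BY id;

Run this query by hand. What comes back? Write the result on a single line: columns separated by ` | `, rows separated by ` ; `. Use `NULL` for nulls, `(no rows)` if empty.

Inner query: departments.id where name = 'HR'.
Outer: keep employees rows whose dept_id is in that set.
Inner query → {5}

29 | 2019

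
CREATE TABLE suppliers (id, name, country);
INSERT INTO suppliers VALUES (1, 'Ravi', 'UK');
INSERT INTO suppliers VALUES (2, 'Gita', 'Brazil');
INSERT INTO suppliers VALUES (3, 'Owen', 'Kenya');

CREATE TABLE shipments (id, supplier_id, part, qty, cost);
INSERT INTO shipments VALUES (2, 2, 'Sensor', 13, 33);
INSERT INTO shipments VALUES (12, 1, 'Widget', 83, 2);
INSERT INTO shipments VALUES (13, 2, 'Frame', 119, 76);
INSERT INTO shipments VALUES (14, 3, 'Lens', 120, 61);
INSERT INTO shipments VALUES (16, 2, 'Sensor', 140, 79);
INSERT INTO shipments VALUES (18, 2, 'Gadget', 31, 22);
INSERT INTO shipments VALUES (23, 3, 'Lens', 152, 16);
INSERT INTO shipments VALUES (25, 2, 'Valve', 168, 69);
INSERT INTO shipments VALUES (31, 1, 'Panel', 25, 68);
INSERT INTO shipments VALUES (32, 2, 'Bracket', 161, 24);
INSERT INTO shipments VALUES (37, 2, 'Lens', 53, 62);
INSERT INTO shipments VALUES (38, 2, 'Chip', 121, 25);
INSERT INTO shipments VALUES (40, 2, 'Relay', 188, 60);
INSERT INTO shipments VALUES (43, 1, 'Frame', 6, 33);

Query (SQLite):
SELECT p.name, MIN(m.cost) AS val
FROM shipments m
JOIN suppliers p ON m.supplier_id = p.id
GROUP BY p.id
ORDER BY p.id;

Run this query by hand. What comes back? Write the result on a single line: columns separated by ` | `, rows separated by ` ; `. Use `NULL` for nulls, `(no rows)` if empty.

Ravi | 2 ; Gita | 22 ; Owen | 16

Join each shipments row to its suppliers via supplier_id.
Group joined rows by suppliers.id; compute MIN(m.cost) per group.
  1: ids {12, 31, 43} → MIN(m.cost)=2
  2: ids {2, 13, 16, 18, 25, 32, 37, 38, 40} → MIN(m.cost)=22
  3: ids {14, 23} → MIN(m.cost)=16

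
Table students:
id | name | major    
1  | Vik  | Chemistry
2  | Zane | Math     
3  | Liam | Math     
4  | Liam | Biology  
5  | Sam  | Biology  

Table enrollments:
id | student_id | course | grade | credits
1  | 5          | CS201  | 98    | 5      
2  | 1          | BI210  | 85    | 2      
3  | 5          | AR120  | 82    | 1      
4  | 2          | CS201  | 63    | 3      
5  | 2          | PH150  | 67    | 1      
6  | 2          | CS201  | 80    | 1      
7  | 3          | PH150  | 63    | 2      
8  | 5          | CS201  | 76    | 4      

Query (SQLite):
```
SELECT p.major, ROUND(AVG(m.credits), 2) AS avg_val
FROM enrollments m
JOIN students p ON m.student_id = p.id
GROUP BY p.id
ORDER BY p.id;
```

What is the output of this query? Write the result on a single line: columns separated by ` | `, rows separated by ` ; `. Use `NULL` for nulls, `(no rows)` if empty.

Join each enrollments row to its students via student_id.
Group joined rows by students.id; compute ROUND(AVG(m.credits), 2) per group.
  1: ids {2} → ROUND(AVG(m.credits), 2)=2
  2: ids {4, 5, 6} → ROUND(AVG(m.credits), 2)=1.67
  3: ids {7} → ROUND(AVG(m.credits), 2)=2
  5: ids {1, 3, 8} → ROUND(AVG(m.credits), 2)=3.33

Chemistry | 2 ; Math | 1.67 ; Math | 2 ; Biology | 3.33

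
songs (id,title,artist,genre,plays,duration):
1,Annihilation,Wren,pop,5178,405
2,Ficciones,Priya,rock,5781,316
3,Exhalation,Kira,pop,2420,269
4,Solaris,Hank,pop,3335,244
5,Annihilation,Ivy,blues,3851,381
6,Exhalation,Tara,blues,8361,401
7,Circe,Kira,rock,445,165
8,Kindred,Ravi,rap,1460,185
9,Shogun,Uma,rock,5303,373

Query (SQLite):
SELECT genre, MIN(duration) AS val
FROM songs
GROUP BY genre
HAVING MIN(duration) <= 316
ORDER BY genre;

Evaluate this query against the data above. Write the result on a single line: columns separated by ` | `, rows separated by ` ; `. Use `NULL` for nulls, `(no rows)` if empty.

Partition songs by genre; compute MIN(duration) within each group.
HAVING: keep groups where MIN(duration) <= 316.
  blues: ids {5, 6} → MIN(duration)=381
  pop: ids {1, 3, 4} → MIN(duration)=244
  rap: ids {8} → MIN(duration)=185
  rock: ids {2, 7, 9} → MIN(duration)=165

pop | 244 ; rap | 185 ; rock | 165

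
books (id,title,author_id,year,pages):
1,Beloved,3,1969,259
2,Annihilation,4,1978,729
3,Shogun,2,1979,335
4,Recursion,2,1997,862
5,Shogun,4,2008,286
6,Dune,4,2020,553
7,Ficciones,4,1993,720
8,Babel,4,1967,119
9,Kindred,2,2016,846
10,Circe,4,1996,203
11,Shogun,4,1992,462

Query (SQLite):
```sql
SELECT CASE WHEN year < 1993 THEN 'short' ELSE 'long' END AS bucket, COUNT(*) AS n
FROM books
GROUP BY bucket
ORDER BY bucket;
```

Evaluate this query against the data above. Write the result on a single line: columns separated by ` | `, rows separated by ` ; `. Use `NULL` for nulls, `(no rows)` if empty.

long | 6 ; short | 5

Bucket rows by year < 1993 → 'short' else 'long'; count each bucket.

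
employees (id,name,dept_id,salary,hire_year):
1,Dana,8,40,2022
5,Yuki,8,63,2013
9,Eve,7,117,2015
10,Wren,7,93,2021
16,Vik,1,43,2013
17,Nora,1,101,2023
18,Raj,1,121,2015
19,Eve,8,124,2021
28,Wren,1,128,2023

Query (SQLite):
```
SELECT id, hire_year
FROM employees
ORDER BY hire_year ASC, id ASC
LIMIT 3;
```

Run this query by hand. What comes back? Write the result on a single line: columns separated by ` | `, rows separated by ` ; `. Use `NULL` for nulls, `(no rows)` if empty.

Sort by hire_year asc, tiebreak id asc: (2013, id=5), (2013, id=16), (2015, id=9), (2015, id=18), (2021, id=10), (2021, id=19) …. Take first 3.

5 | 2013 ; 16 | 2013 ; 9 | 2015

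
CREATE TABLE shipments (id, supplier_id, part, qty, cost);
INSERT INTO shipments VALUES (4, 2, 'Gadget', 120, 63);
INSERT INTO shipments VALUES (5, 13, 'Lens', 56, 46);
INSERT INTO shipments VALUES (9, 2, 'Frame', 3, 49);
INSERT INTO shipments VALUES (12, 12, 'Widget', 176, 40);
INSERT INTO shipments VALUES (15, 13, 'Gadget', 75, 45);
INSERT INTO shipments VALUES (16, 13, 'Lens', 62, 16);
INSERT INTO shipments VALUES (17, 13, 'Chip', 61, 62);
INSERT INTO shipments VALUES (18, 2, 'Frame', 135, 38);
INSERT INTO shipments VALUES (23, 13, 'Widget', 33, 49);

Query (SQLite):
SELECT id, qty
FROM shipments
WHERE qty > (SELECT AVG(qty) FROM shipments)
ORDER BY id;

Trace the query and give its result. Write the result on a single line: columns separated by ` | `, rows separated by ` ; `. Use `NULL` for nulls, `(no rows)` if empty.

Scalar subquery: AVG(qty) over all shipments rows = 80.111111 (≈; comparison uses full precision).
Keep rows where qty > that value.

4 | 120 ; 12 | 176 ; 18 | 135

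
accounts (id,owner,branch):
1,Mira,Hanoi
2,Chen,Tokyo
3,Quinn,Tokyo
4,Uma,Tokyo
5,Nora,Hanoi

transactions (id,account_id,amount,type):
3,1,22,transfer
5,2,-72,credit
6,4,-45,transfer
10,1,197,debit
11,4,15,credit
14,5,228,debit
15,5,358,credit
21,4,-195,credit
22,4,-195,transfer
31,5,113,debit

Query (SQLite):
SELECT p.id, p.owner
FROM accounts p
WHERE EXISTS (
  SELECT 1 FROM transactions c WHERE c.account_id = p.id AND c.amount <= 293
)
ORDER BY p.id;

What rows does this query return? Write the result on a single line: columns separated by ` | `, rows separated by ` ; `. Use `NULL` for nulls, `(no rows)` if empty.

For each accounts row, check whether any transactions with matching account_id has amount <= 293.
Keep rows where that is true.

1 | Mira ; 2 | Chen ; 4 | Uma ; 5 | Nora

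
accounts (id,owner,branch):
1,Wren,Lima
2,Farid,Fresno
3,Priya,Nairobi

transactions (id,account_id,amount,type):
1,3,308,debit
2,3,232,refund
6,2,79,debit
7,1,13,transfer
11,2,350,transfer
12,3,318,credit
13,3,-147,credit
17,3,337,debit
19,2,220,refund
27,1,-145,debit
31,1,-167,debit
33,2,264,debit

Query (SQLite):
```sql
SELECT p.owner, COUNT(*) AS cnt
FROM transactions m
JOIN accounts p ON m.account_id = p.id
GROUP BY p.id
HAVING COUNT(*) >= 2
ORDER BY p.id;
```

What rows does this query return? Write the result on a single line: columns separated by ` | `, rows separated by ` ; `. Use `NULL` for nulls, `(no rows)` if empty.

Join each transactions row to its accounts via account_id.
Group joined rows by accounts.id; compute COUNT(*) per group.
HAVING: keep groups with count ≥ 2.
  1: ids {7, 27, 31} → COUNT(*)=3
  2: ids {6, 11, 19, 33} → COUNT(*)=4
  3: ids {1, 2, 12, 13, 17} → COUNT(*)=5

Wren | 3 ; Farid | 4 ; Priya | 5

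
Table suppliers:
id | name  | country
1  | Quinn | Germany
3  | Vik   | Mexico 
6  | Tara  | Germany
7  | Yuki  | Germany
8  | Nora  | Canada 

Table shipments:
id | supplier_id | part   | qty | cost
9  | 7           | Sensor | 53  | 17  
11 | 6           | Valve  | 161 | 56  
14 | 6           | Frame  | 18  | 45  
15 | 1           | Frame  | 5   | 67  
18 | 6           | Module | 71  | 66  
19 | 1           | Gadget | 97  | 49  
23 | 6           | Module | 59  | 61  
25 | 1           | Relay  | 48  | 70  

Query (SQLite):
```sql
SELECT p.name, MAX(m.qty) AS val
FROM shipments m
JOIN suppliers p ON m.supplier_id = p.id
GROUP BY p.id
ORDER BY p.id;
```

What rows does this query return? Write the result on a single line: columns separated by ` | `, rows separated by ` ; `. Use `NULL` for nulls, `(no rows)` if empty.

Quinn | 97 ; Tara | 161 ; Yuki | 53

Join each shipments row to its suppliers via supplier_id.
Group joined rows by suppliers.id; compute MAX(m.qty) per group.
  1: ids {15, 19, 25} → MAX(m.qty)=97
  6: ids {11, 14, 18, 23} → MAX(m.qty)=161
  7: ids {9} → MAX(m.qty)=53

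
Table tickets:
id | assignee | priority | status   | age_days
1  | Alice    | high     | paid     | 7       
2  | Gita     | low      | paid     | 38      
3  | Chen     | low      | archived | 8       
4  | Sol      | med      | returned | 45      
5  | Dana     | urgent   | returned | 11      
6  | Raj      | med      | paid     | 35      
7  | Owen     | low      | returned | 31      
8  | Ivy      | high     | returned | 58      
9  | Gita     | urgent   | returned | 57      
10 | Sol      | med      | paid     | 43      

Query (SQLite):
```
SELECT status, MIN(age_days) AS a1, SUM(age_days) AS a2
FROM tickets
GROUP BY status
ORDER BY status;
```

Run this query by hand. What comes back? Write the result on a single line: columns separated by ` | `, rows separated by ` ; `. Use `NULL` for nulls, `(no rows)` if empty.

Group tickets by status.
Per group compute: MIN(age_days), SUM(age_days).
  archived: ids {3} → MIN(age_days)=8, SUM(age_days)=8
  paid: ids {1, 2, 6, 10} → MIN(age_days)=7, SUM(age_days)=123
  returned: ids {4, 5, 7, 8, 9} → MIN(age_days)=11, SUM(age_days)=202

archived | 8 | 8 ; paid | 7 | 123 ; returned | 11 | 202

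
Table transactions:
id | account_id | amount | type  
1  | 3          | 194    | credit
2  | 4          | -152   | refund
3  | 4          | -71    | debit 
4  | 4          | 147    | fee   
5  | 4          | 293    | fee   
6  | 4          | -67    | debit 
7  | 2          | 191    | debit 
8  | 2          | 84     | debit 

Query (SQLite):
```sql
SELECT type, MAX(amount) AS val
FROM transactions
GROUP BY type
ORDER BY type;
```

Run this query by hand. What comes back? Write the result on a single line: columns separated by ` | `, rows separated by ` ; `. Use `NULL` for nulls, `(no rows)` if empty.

Partition transactions by type; compute MAX(amount) within each group.
  credit: ids {1} → MAX(amount)=194
  debit: ids {3, 6, 7, 8} → MAX(amount)=191
  fee: ids {4, 5} → MAX(amount)=293
  refund: ids {2} → MAX(amount)=-152

credit | 194 ; debit | 191 ; fee | 293 ; refund | -152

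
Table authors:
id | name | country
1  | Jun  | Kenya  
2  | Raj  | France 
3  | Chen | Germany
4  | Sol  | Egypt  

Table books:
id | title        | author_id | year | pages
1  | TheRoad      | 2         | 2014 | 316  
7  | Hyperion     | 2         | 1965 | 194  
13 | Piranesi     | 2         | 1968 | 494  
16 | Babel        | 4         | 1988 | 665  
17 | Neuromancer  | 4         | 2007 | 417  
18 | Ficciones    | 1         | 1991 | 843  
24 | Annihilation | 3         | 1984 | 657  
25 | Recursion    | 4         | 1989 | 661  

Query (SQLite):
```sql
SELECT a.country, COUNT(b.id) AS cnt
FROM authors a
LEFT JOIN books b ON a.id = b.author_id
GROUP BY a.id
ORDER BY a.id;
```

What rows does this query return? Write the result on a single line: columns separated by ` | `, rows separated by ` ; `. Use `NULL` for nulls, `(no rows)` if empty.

Kenya | 1 ; France | 3 ; Germany | 1 ; Egypt | 3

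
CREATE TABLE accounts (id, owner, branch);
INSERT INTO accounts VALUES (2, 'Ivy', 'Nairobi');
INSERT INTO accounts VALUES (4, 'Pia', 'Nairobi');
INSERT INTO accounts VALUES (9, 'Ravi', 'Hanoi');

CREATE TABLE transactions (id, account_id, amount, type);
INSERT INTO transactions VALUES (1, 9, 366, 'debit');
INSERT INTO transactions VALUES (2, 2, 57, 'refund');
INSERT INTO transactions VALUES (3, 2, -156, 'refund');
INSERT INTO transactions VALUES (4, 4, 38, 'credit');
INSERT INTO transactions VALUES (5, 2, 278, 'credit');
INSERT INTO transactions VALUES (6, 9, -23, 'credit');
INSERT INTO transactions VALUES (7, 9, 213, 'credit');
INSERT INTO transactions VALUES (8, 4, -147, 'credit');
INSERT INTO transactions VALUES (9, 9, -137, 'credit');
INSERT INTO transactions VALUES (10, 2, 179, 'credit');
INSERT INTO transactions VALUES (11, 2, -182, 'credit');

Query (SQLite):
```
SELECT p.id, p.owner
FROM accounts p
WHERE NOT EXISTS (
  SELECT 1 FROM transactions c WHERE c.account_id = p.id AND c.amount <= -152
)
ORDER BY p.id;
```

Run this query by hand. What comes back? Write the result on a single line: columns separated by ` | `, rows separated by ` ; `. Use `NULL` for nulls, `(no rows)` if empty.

4 | Pia ; 9 | Ravi

For each accounts row, check whether any transactions with matching account_id has amount <= -152.
Keep rows where that is false.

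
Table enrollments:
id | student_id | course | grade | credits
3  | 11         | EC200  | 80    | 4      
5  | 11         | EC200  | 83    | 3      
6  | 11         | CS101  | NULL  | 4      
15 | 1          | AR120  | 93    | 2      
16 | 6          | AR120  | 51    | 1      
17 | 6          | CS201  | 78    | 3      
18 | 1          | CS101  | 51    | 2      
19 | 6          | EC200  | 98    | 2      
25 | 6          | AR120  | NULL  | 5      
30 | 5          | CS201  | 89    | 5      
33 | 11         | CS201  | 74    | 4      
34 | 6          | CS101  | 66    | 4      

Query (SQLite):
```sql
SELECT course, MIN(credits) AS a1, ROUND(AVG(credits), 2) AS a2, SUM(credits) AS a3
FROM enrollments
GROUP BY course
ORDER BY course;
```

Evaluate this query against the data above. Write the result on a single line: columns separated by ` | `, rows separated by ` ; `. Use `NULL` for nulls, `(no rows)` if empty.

Group enrollments by course.
Per group compute: MIN(credits), ROUND(AVG(credits), 2), SUM(credits).
  AR120: ids {15, 16, 25} → MIN(credits)=1, ROUND(AVG(credits), 2)=2.67, SUM(credits)=8
  CS101: ids {6, 18, 34} → MIN(credits)=2, ROUND(AVG(credits), 2)=3.33, SUM(credits)=10
  CS201: ids {17, 30, 33} → MIN(credits)=3, ROUND(AVG(credits), 2)=4, SUM(credits)=12
  EC200: ids {3, 5, 19} → MIN(credits)=2, ROUND(AVG(credits), 2)=3, SUM(credits)=9

AR120 | 1 | 2.67 | 8 ; CS101 | 2 | 3.33 | 10 ; CS201 | 3 | 4 | 12 ; EC200 | 2 | 3 | 9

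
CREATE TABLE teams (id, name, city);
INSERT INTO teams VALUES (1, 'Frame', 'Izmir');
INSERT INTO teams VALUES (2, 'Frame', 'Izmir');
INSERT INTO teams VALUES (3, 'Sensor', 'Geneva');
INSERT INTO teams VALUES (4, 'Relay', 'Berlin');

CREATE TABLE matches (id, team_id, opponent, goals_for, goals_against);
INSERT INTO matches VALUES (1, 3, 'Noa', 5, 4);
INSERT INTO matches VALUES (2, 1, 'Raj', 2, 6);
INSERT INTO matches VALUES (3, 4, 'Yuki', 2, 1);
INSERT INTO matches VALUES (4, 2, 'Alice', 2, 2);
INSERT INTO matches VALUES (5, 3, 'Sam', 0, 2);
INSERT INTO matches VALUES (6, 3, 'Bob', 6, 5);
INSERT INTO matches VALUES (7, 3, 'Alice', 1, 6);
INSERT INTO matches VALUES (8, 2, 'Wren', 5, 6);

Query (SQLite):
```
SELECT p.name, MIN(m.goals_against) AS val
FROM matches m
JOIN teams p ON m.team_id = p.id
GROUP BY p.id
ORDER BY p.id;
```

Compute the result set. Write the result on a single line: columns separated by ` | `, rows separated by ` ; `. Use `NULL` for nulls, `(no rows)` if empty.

Frame | 6 ; Frame | 2 ; Sensor | 2 ; Relay | 1

Join each matches row to its teams via team_id.
Group joined rows by teams.id; compute MIN(m.goals_against) per group.
  1: ids {2} → MIN(m.goals_against)=6
  2: ids {4, 8} → MIN(m.goals_against)=2
  3: ids {1, 5, 6, 7} → MIN(m.goals_against)=2
  4: ids {3} → MIN(m.goals_against)=1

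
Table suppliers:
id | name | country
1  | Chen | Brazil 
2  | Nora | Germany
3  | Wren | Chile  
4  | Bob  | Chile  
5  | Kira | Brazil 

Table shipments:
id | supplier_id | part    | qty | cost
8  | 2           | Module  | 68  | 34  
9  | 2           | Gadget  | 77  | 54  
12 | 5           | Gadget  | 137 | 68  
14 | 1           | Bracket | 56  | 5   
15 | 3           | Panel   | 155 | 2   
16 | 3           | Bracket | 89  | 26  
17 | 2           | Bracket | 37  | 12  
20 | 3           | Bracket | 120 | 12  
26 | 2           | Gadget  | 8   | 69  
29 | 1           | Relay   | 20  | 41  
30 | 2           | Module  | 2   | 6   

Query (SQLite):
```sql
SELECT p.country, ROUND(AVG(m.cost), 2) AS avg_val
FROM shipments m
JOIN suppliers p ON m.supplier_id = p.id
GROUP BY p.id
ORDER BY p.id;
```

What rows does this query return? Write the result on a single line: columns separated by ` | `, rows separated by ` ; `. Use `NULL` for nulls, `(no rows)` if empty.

Brazil | 23 ; Germany | 35 ; Chile | 13.33 ; Brazil | 68

Join each shipments row to its suppliers via supplier_id.
Group joined rows by suppliers.id; compute ROUND(AVG(m.cost), 2) per group.
  1: ids {14, 29} → ROUND(AVG(m.cost), 2)=23
  2: ids {8, 9, 17, 26, 30} → ROUND(AVG(m.cost), 2)=35
  3: ids {15, 16, 20} → ROUND(AVG(m.cost), 2)=13.33
  5: ids {12} → ROUND(AVG(m.cost), 2)=68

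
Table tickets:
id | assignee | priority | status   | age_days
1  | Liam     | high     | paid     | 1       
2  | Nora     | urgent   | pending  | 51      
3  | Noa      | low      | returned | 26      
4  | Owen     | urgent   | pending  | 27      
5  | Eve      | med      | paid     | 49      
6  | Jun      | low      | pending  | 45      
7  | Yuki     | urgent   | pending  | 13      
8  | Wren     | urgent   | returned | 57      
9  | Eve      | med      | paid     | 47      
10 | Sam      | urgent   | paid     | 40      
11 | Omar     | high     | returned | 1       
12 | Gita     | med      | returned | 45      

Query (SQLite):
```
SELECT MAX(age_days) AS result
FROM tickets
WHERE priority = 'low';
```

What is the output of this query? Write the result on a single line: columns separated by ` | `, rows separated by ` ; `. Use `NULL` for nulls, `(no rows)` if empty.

45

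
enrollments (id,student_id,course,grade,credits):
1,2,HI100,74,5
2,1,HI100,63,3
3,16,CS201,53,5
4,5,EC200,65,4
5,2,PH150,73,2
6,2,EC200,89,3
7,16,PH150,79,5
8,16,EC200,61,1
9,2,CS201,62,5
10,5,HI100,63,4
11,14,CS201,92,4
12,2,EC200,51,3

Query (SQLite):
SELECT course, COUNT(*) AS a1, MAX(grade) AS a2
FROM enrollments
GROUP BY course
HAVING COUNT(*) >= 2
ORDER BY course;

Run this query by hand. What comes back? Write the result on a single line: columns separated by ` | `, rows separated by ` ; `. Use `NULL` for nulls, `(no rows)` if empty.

CS201 | 3 | 92 ; EC200 | 4 | 89 ; HI100 | 3 | 74 ; PH150 | 2 | 79

Group enrollments by course.
Per group compute: COUNT(*), MAX(grade).
HAVING: drop groups with fewer than 2 rows.
  CS201: ids {3, 9, 11} → COUNT(*)=3, MAX(grade)=92
  EC200: ids {4, 6, 8, 12} → COUNT(*)=4, MAX(grade)=89
  HI100: ids {1, 2, 10} → COUNT(*)=3, MAX(grade)=74
  PH150: ids {5, 7} → COUNT(*)=2, MAX(grade)=79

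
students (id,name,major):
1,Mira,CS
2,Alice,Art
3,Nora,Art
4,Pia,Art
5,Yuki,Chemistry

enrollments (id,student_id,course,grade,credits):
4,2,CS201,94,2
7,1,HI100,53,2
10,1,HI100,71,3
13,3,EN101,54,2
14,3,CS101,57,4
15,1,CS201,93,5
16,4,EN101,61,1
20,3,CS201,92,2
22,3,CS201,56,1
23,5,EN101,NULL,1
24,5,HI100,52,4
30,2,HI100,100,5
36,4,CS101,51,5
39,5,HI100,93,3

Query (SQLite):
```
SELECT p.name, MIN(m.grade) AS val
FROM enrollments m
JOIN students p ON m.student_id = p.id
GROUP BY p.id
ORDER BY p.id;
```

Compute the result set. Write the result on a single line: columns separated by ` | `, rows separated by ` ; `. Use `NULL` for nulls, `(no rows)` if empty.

Mira | 53 ; Alice | 94 ; Nora | 54 ; Pia | 51 ; Yuki | 52

Join each enrollments row to its students via student_id.
Group joined rows by students.id; compute MIN(m.grade) per group.
  1: ids {7, 10, 15} → MIN(m.grade)=53
  2: ids {4, 30} → MIN(m.grade)=94
  3: ids {13, 14, 20, 22} → MIN(m.grade)=54
  4: ids {16, 36} → MIN(m.grade)=51
  5: ids {23, 24, 39} → MIN(m.grade)=52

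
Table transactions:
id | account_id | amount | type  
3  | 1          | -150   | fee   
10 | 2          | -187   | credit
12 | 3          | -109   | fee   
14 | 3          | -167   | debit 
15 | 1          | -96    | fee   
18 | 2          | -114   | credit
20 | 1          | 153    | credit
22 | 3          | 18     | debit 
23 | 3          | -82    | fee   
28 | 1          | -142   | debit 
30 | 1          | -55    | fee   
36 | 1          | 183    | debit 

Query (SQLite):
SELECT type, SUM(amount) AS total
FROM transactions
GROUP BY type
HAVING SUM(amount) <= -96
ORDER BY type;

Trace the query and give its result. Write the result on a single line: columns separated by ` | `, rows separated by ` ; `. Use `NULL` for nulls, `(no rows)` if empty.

Partition transactions by type; compute SUM(amount) within each group.
HAVING: keep groups where SUM(amount) <= -96.
  credit: ids {10, 18, 20} → SUM(amount)=-148
  debit: ids {14, 22, 28, 36} → SUM(amount)=-108
  fee: ids {3, 12, 15, 23, 30} → SUM(amount)=-492

credit | -148 ; debit | -108 ; fee | -492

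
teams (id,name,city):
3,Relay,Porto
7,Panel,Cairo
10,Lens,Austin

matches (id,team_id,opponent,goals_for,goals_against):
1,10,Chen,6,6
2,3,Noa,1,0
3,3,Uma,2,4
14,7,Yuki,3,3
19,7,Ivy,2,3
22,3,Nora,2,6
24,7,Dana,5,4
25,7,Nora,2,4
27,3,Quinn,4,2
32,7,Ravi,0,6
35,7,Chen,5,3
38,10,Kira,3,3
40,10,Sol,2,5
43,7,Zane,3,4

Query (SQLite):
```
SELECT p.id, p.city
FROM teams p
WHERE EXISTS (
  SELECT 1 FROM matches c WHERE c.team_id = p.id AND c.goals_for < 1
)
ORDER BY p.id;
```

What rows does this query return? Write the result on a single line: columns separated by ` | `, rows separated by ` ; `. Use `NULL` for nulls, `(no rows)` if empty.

7 | Cairo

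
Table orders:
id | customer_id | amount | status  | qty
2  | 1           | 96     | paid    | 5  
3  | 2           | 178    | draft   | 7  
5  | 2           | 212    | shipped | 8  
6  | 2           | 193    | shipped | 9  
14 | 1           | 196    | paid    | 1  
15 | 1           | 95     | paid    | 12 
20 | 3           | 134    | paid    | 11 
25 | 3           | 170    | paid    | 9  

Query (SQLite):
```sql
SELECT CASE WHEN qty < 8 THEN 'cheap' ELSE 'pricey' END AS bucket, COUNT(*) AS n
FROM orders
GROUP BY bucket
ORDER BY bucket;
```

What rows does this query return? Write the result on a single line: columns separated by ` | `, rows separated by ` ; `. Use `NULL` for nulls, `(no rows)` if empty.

Bucket rows by qty < 8 → 'cheap' else 'pricey'; count each bucket.

cheap | 3 ; pricey | 5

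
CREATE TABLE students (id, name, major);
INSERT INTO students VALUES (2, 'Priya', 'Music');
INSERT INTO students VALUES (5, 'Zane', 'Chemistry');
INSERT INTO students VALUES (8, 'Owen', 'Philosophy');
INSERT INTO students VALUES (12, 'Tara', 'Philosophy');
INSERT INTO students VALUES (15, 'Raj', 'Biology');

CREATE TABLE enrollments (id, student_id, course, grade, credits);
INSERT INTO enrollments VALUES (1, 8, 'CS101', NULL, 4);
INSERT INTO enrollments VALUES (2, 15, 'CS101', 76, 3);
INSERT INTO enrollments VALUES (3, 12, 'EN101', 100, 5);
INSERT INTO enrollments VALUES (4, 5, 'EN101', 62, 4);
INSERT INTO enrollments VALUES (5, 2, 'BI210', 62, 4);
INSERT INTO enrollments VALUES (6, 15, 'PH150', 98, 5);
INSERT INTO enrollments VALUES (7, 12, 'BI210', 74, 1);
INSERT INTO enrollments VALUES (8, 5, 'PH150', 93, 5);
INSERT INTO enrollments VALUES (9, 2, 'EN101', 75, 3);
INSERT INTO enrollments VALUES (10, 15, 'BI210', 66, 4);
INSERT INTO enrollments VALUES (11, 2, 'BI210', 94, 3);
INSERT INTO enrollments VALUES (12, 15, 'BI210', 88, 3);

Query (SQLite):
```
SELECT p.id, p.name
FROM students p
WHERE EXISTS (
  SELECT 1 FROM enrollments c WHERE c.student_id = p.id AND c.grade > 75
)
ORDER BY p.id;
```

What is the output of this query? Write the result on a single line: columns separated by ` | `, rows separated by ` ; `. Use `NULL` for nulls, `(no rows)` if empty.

For each students row, check whether any enrollments with matching student_id has grade > 75.
Keep rows where that is true.

2 | Priya ; 5 | Zane ; 12 | Tara ; 15 | Raj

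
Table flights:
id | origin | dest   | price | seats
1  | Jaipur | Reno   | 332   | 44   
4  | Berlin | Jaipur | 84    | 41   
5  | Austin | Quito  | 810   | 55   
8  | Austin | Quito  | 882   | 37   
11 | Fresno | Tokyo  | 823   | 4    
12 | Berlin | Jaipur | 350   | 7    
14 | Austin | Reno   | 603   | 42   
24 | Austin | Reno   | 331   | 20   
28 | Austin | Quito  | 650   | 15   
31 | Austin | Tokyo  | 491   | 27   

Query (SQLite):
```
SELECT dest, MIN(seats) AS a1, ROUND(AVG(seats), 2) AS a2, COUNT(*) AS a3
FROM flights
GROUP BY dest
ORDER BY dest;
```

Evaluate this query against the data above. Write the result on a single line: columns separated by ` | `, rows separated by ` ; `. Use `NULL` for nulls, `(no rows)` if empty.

Jaipur | 7 | 24 | 2 ; Quito | 15 | 35.67 | 3 ; Reno | 20 | 35.33 | 3 ; Tokyo | 4 | 15.5 | 2

Group flights by dest.
Per group compute: MIN(seats), ROUND(AVG(seats), 2), COUNT(*).
  Jaipur: ids {4, 12} → MIN(seats)=7, ROUND(AVG(seats), 2)=24, COUNT(*)=2
  Quito: ids {5, 8, 28} → MIN(seats)=15, ROUND(AVG(seats), 2)=35.67, COUNT(*)=3
  Reno: ids {1, 14, 24} → MIN(seats)=20, ROUND(AVG(seats), 2)=35.33, COUNT(*)=3
  Tokyo: ids {11, 31} → MIN(seats)=4, ROUND(AVG(seats), 2)=15.5, COUNT(*)=2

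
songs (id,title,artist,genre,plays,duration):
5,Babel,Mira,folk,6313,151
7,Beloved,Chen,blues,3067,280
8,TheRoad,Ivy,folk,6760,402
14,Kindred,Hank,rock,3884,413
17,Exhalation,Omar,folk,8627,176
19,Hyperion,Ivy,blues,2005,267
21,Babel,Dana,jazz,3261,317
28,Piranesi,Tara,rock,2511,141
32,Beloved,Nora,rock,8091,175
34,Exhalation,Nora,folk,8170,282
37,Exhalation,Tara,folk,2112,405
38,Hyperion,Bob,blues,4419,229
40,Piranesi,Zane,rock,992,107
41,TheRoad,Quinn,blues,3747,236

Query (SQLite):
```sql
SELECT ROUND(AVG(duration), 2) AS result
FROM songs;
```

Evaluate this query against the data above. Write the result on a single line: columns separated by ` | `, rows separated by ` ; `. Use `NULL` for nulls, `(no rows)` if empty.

All duration values: [151, 280, 402, 413, 176, 267, 317, 141, 175, 282, 405, 229, 107, 236].
AVG = 3581 / 14 (rounded to 2 dp).

255.79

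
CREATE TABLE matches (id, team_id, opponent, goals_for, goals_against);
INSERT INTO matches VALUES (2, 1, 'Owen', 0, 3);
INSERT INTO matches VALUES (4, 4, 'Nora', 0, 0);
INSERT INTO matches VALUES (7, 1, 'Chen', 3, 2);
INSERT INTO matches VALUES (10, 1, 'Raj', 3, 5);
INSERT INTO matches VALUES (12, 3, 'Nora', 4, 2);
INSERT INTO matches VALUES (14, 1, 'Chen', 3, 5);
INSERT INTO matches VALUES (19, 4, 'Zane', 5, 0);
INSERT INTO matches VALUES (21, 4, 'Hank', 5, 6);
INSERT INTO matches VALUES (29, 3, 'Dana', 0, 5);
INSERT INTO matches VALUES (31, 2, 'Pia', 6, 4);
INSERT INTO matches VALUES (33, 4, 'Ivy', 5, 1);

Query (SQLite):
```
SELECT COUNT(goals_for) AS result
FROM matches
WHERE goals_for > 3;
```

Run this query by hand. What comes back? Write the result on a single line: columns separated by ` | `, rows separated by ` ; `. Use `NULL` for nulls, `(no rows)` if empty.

Rows where goals_for > 3 → goals_for values: [4, 5, 5, 6, 5].
COUNT(goals_for) counts non-NULL values → 5.

5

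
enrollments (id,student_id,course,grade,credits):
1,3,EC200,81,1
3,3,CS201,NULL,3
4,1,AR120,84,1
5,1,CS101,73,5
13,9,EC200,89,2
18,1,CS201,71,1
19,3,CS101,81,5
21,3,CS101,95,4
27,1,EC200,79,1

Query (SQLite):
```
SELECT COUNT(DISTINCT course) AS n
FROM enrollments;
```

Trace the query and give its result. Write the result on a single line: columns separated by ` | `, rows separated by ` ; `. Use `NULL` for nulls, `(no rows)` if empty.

4

Count distinct non-NULL course values.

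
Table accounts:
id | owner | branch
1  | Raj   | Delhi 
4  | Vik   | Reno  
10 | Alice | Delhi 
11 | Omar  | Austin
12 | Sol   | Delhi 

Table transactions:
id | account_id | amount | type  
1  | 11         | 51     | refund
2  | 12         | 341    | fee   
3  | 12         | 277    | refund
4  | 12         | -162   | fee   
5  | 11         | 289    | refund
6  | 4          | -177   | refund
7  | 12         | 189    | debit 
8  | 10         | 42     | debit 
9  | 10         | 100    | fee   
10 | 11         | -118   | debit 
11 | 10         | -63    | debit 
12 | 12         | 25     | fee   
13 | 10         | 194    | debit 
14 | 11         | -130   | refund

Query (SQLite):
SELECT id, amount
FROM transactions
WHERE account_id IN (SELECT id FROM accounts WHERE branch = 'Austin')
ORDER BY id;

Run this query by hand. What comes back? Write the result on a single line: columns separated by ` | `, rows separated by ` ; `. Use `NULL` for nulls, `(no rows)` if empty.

1 | 51 ; 5 | 289 ; 10 | -118 ; 14 | -130

Inner query: accounts.id where branch = 'Austin'.
Outer: keep transactions rows whose account_id is in that set.
Inner query → {11}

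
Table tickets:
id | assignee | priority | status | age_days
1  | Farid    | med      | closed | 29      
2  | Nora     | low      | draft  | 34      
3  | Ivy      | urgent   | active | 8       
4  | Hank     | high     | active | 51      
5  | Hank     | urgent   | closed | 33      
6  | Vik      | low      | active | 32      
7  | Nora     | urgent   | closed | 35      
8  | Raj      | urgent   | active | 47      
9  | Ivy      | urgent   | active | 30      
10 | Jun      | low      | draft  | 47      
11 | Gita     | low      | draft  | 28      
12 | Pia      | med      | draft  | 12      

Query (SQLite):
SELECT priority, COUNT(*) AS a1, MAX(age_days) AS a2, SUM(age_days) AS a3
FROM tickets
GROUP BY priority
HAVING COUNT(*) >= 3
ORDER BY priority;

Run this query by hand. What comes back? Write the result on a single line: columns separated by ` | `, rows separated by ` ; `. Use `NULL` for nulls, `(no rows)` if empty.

low | 4 | 47 | 141 ; urgent | 5 | 47 | 153

Group tickets by priority.
Per group compute: COUNT(*), MAX(age_days), SUM(age_days).
HAVING: drop groups with fewer than 3 rows.
  high: ids {4} → COUNT(*)=1, MAX(age_days)=51, SUM(age_days)=51
  low: ids {2, 6, 10, 11} → COUNT(*)=4, MAX(age_days)=47, SUM(age_days)=141
  med: ids {1, 12} → COUNT(*)=2, MAX(age_days)=29, SUM(age_days)=41
  urgent: ids {3, 5, 7, 8, 9} → COUNT(*)=5, MAX(age_days)=47, SUM(age_days)=153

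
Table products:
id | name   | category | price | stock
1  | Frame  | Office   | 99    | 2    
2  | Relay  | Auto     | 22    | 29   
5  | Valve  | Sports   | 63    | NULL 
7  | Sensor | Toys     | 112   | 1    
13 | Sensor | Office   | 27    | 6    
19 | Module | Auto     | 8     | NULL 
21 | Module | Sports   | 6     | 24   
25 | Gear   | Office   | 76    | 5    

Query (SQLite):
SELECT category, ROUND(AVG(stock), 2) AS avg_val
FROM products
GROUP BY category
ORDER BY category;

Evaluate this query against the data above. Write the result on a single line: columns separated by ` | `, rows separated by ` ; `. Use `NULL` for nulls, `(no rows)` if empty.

Partition products by category; compute ROUND(AVG(stock), 2) within each group.
  Auto: ids {2, 19} → ROUND(AVG(stock), 2)=29
  Office: ids {1, 13, 25} → ROUND(AVG(stock), 2)=4.33
  Sports: ids {5, 21} → ROUND(AVG(stock), 2)=24
  Toys: ids {7} → ROUND(AVG(stock), 2)=1

Auto | 29 ; Office | 4.33 ; Sports | 24 ; Toys | 1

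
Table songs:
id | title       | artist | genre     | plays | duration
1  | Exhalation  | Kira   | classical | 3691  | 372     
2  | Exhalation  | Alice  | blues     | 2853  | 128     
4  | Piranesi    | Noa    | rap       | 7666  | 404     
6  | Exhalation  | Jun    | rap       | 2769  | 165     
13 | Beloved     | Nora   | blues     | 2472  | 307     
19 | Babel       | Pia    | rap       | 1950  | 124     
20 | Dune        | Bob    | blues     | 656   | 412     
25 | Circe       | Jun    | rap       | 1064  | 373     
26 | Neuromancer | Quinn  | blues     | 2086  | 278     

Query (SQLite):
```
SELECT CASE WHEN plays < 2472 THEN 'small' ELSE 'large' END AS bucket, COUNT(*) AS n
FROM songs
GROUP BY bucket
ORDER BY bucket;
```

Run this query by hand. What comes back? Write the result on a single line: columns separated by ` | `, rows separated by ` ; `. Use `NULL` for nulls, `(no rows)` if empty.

Bucket rows by plays < 2472 → 'small' else 'large'; count each bucket.

large | 5 ; small | 4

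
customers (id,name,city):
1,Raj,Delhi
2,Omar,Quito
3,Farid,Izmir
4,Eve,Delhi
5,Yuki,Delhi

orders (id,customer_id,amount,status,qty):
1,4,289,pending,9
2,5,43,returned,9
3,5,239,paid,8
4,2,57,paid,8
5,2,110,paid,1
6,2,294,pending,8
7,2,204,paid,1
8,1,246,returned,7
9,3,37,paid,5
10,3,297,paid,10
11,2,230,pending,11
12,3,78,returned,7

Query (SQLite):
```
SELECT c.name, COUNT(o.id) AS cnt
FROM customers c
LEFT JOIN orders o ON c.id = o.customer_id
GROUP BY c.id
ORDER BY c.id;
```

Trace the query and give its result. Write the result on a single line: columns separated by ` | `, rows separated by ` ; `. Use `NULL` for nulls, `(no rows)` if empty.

LEFT JOIN keeps every customers row; unmatched ones get NULL for orders columns.
Group by customers.id and compute COUNT(o.id). COUNT(col) of an all-NULL group is 0.
  1: ids {8} → COUNT(o.id)=1
  2: ids {4, 5, 6, 7, 11} → COUNT(o.id)=5
  3: ids {9, 10, 12} → COUNT(o.id)=3
  4: ids {1} → COUNT(o.id)=1
  5: ids {2, 3} → COUNT(o.id)=2

Raj | 1 ; Omar | 5 ; Farid | 3 ; Eve | 1 ; Yuki | 2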